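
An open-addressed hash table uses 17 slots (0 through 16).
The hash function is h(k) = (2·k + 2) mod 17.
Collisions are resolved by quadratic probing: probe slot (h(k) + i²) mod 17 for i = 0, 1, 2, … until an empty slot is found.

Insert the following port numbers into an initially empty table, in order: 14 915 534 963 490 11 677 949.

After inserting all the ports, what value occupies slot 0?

490

14 hashes to 13; slot 13 is free => place at 13.
915 hashes to 13; 13 taken => place at 14.
534 hashes to 16; slot 16 is free => place at 16.
963 hashes to 7; slot 7 is free => place at 7.
490 hashes to 13; 13,14 taken => place at 0.
11 hashes to 7; 7 taken => place at 8.
677 hashes to 13; 13,14,0 taken => place at 5.
949 hashes to 13; 13,14,0,5 taken => place at 12.
Table: [490, -, -, -, -, 677, -, 963, 11, -, -, -, 949, 14, 915, -, 534]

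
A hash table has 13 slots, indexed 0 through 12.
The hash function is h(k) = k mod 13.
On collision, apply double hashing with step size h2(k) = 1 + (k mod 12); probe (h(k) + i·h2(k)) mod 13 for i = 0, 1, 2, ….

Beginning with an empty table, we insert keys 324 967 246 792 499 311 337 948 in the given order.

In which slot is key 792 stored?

0

324: h=12 → slot 12
967: h=5 → slot 5
246: h=12, h2=7, probe 12,6 → slot 6
792: h=12, h2=1, probe 12,0 → slot 0
499: h=5, h2=8, probe 5,0,8 → slot 8
311: h=12, h2=12, probe 12,11 → slot 11
337: h=12, h2=2, probe 12,1 → slot 1
948: h=12, h2=1, probe 12,0,1,2 → slot 2
Table: [792, 337, 948, ∅, ∅, 967, 246, ∅, 499, ∅, ∅, 311, 324]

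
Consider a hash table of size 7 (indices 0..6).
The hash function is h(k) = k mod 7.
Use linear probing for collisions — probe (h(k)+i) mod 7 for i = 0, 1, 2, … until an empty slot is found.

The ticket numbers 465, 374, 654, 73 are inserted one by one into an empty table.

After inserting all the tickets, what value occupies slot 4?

374

Insert 465: h=3, slot 3 empty → index 3.
Insert 374: h=3, slot 3 occupied → index 4.
Insert 654: h=3, slots 3,4 occupied → index 5.
Insert 73: h=3, slots 3,4,5 occupied → index 6.
Table: [_, _, _, 465, 374, 654, 73]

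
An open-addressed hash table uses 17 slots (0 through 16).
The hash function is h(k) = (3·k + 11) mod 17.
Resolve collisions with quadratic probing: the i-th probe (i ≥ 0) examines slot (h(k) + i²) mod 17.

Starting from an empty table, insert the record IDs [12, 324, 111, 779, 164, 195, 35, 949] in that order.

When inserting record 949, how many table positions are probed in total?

12 hashes to 13; slot 13 is free => place at 13.
324 hashes to 14; slot 14 is free => place at 14.
111 hashes to 4; slot 4 is free => place at 4.
779 hashes to 2; slot 2 is free => place at 2.
164 hashes to 10; slot 10 is free => place at 10.
195 hashes to 1; slot 1 is free => place at 1.
35 hashes to 14; 14 taken => place at 15.
949 hashes to 2; 2 taken => place at 3.
Table: [-, 195, 779, 949, 111, -, -, -, -, -, 164, -, -, 12, 324, 35, -]

2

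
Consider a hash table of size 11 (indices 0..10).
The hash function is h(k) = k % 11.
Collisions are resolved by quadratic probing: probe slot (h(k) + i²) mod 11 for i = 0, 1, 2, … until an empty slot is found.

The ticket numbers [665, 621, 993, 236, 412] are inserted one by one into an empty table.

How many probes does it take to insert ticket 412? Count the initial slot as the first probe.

665: h=5 -> slot 5
621: h=5, probe 5,6 -> slot 6
993: h=3 -> slot 3
236: h=5, probe 5,6,9 -> slot 9
412: h=5, probe 5,6,9,3,10 -> slot 10
Table: [., ., ., 993, ., 665, 621, ., ., 236, 412]

5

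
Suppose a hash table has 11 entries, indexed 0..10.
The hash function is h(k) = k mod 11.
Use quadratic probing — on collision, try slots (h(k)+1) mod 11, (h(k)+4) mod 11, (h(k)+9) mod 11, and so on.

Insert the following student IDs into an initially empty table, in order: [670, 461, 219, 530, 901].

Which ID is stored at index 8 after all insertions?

670 hashes to 10; slot 10 is free → place at 10.
461 hashes to 10; 10 taken → place at 0.
219 hashes to 10; 10,0 taken → place at 3.
530 hashes to 2; slot 2 is free → place at 2.
901 hashes to 10; 10,0,3 taken → place at 8.
Table: [461, —, 530, 219, —, —, —, —, 901, —, 670]

901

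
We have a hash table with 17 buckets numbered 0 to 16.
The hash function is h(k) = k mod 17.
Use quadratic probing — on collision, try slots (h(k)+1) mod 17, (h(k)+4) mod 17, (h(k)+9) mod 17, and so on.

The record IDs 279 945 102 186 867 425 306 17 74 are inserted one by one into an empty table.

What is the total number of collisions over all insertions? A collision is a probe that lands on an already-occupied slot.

11

279: h=7 → slot 7
945: h=10 → slot 10
102: h=0 → slot 0
186: h=16 → slot 16
867: h=0, probe 0,1 → slot 1
425: h=0, probe 0,1,4 → slot 4
306: h=0, probe 0,1,4,9 → slot 9
17: h=0, probe 0,1,4,9,16,8 → slot 8
74: h=6 → slot 6
Table: [102, 867, ∅, ∅, 425, ∅, 74, 279, 17, 306, 945, ∅, ∅, ∅, ∅, ∅, 186]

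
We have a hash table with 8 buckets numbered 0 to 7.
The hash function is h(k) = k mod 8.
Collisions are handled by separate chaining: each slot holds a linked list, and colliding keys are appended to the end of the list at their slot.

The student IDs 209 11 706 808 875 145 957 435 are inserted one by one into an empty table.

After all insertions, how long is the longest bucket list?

3

209 → bucket 1
11 → bucket 3
706 → bucket 2
808 → bucket 0
875 → bucket 3 (collision)
145 → bucket 1 (collision)
957 → bucket 5
435 → bucket 3 (collision)
Final buckets:
0: 808
1: 209 -> 145
2: 706
3: 11 -> 875 -> 435
4: _
5: 957
6: _
7: _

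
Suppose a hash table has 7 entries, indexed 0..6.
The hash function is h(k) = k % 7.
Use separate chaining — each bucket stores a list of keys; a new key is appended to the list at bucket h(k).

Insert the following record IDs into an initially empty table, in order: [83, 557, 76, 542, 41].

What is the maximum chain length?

Insert 83: h=6, bucket 6 empty → new chain.
Insert 557: h=4, bucket 4 empty → new chain.
Insert 76: h=6, bucket 6 nonempty → append to chain.
Insert 542: h=3, bucket 3 empty → new chain.
Insert 41: h=6, bucket 6 nonempty → append to chain.
Final buckets:
0: —
1: —
2: —
3: 542
4: 557
5: —
6: 83 -> 76 -> 41

3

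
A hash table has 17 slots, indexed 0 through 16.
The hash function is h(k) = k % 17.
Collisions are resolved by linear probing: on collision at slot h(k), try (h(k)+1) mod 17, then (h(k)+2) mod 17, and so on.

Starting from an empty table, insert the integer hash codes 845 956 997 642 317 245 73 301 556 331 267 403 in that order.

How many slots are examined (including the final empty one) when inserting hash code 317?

4

Insert 845: h=12, slot 12 empty => index 12.
Insert 956: h=4, slot 4 empty => index 4.
Insert 997: h=11, slot 11 empty => index 11.
Insert 642: h=13, slot 13 empty => index 13.
Insert 317: h=11, slots 11,12,13 occupied => index 14.
Insert 245: h=7, slot 7 empty => index 7.
Insert 73: h=5, slot 5 empty => index 5.
Insert 301: h=12, slots 12,13,14 occupied => index 15.
Insert 556: h=12, slots 12,13,14,15 occupied => index 16.
Insert 331: h=8, slot 8 empty => index 8.
Insert 267: h=12, slots 12,13,14,15,16 occupied => index 0.
Insert 403: h=12, slots 12,13,14,15,16,0 occupied => index 1.
Table: [267, 403, -, -, 956, 73, -, 245, 331, -, -, 997, 845, 642, 317, 301, 556]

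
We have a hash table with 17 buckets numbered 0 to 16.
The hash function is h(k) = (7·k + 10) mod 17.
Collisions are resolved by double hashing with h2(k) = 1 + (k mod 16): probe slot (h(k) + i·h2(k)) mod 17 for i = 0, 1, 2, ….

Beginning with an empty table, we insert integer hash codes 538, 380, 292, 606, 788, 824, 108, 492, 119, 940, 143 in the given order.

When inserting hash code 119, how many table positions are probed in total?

538 hashes to 2; slot 2 is free -> place at 2.
380 hashes to 1; slot 1 is free -> place at 1.
292 hashes to 14; slot 14 is free -> place at 14.
606 hashes to 2, h2=15; 2 taken -> place at 0.
788 hashes to 1, h2=5; 1 taken -> place at 6.
824 hashes to 15; slot 15 is free -> place at 15.
108 hashes to 1, h2=13; 1,14 taken -> place at 10.
492 hashes to 3; slot 3 is free -> place at 3.
119 hashes to 10, h2=8; 10,1 taken -> place at 9.
940 hashes to 11; slot 11 is free -> place at 11.
143 hashes to 8; slot 8 is free -> place at 8.
Table: [606, 380, 538, 492, ∅, ∅, 788, ∅, 143, 119, 108, 940, ∅, ∅, 292, 824, ∅]

3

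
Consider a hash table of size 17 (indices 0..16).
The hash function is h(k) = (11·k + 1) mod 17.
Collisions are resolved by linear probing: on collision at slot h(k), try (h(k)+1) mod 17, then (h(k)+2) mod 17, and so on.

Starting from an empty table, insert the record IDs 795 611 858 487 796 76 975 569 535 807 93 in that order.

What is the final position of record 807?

795: h=8 => slot 8
611: h=7 => slot 7
858: h=4 => slot 4
487: h=3 => slot 3
796: h=2 => slot 2
76: h=4, probe 4,5 => slot 5
975: h=16 => slot 16
569: h=4, probe 4,5,6 => slot 6
535: h=4, probe 4,5,6,7,8,9 => slot 9
807: h=4, probe 4,5,6,7,8,9,10 => slot 10
93: h=4, probe 4,5,6,7,8,9,10,11 => slot 11
Table: [—, —, 796, 487, 858, 76, 569, 611, 795, 535, 807, 93, —, —, —, —, 975]

10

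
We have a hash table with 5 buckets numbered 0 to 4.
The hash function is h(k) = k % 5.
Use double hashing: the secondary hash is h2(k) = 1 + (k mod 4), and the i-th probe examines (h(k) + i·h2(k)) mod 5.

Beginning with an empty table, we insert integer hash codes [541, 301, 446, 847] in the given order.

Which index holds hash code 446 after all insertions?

4

Insert 541: h=1, slot 1 empty → index 1.
Insert 301: h=1, h2=2, slot 1 occupied → index 3.
Insert 446: h=1, h2=3, slot 1 occupied → index 4.
Insert 847: h=2, slot 2 empty → index 2.
Table: [∅, 541, 847, 301, 446]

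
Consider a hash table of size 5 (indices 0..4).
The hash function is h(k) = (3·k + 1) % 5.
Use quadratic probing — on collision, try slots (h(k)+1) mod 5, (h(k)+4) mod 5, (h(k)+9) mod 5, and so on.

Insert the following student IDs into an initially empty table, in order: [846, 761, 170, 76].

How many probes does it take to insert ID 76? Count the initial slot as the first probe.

Insert 846: h=4, slot 4 empty → index 4.
Insert 761: h=4, slot 4 occupied → index 0.
Insert 170: h=1, slot 1 empty → index 1.
Insert 76: h=4, slots 4,0 occupied → index 3.
Table: [761, 170, ., 76, 846]

3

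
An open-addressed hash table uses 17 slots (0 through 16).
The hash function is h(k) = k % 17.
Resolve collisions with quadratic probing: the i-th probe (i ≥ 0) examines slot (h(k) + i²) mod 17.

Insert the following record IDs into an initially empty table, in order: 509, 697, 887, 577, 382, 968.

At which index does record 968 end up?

15

Insert 509: h=16, slot 16 empty -> index 16.
Insert 697: h=0, slot 0 empty -> index 0.
Insert 887: h=3, slot 3 empty -> index 3.
Insert 577: h=16, slots 16,0,3 occupied -> index 8.
Insert 382: h=8, slot 8 occupied -> index 9.
Insert 968: h=16, slots 16,0,3,8 occupied -> index 15.
Table: [697, -, -, 887, -, -, -, -, 577, 382, -, -, -, -, -, 968, 509]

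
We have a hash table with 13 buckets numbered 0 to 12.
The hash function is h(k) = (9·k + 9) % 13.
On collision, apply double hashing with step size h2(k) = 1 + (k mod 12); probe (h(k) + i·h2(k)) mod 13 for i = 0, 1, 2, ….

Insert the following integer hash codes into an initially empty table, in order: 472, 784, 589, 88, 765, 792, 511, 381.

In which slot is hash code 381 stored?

472 hashes to 6; slot 6 is free -> place at 6.
784 hashes to 6, h2=5; 6 taken -> place at 11.
589 hashes to 6, h2=2; 6 taken -> place at 8.
88 hashes to 8, h2=5; 8 taken -> place at 0.
765 hashes to 4; slot 4 is free -> place at 4.
792 hashes to 0, h2=1; 0 taken -> place at 1.
511 hashes to 6, h2=8; 6,1 taken -> place at 9.
381 hashes to 6, h2=10; 6 taken -> place at 3.
Table: [88, 792, ∅, 381, 765, ∅, 472, ∅, 589, 511, ∅, 784, ∅]

3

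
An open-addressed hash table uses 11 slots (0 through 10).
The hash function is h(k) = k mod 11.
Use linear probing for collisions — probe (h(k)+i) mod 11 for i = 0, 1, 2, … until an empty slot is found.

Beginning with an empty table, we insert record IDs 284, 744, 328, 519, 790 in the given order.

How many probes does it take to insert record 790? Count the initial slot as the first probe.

3

284: h=9 -> slot 9
744: h=7 -> slot 7
328: h=9, probe 9,10 -> slot 10
519: h=2 -> slot 2
790: h=9, probe 9,10,0 -> slot 0
Table: [790, _, 519, _, _, _, _, 744, _, 284, 328]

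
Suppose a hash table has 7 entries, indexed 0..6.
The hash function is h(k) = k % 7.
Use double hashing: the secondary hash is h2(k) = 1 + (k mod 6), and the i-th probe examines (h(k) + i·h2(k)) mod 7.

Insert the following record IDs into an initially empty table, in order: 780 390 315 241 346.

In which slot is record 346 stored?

780: h=3 → slot 3
390: h=5 → slot 5
315: h=0 → slot 0
241: h=3, h2=2, probe 3,5,0,2 → slot 2
346: h=3, h2=5, probe 3,1 → slot 1
Table: [315, 346, 241, 780, -, 390, -]

1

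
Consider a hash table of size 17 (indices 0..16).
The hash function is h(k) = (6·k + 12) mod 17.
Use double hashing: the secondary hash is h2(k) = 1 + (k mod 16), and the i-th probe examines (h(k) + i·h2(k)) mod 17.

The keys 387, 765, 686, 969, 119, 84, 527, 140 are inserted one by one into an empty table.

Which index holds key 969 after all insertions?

15

Insert 387: h=5, slot 5 empty => index 5.
Insert 765: h=12, slot 12 empty => index 12.
Insert 686: h=14, slot 14 empty => index 14.
Insert 969: h=12, h2=10, slots 12,5 occupied => index 15.
Insert 119: h=12, h2=8, slot 12 occupied => index 3.
Insert 84: h=6, slot 6 empty => index 6.
Insert 527: h=12, h2=16, slot 12 occupied => index 11.
Insert 140: h=2, slot 2 empty => index 2.
Table: [., ., 140, 119, ., 387, 84, ., ., ., ., 527, 765, ., 686, 969, .]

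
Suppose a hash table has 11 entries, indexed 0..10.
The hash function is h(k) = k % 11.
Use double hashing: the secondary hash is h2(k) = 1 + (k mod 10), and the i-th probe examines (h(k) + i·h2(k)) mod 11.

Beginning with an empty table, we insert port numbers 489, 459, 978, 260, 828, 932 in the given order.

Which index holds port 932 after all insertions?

Insert 489: h=5, slot 5 empty => index 5.
Insert 459: h=8, slot 8 empty => index 8.
Insert 978: h=10, slot 10 empty => index 10.
Insert 260: h=7, slot 7 empty => index 7.
Insert 828: h=3, slot 3 empty => index 3.
Insert 932: h=8, h2=3, slot 8 occupied => index 0.
Table: [932, —, —, 828, —, 489, —, 260, 459, —, 978]

0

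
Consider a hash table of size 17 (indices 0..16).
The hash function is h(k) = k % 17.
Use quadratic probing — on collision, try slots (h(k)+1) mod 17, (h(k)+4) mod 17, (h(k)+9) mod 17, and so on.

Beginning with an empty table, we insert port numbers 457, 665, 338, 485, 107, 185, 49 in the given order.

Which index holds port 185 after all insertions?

7

457 hashes to 15; slot 15 is free -> place at 15.
665 hashes to 2; slot 2 is free -> place at 2.
338 hashes to 15; 15 taken -> place at 16.
485 hashes to 9; slot 9 is free -> place at 9.
107 hashes to 5; slot 5 is free -> place at 5.
185 hashes to 15; 15,16,2 taken -> place at 7.
49 hashes to 15; 15,16,2,7 taken -> place at 14.
Table: [—, —, 665, —, —, 107, —, 185, —, 485, —, —, —, —, 49, 457, 338]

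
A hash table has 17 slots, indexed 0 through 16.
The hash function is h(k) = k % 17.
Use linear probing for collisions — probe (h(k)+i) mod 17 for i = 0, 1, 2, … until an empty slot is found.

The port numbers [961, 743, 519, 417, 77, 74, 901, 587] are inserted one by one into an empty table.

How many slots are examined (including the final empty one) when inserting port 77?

Insert 961: h=9, slot 9 empty -> index 9.
Insert 743: h=12, slot 12 empty -> index 12.
Insert 519: h=9, slot 9 occupied -> index 10.
Insert 417: h=9, slots 9,10 occupied -> index 11.
Insert 77: h=9, slots 9,10,11,12 occupied -> index 13.
Insert 74: h=6, slot 6 empty -> index 6.
Insert 901: h=0, slot 0 empty -> index 0.
Insert 587: h=9, slots 9,10,11,12,13 occupied -> index 14.
Table: [901, ∅, ∅, ∅, ∅, ∅, 74, ∅, ∅, 961, 519, 417, 743, 77, 587, ∅, ∅]

5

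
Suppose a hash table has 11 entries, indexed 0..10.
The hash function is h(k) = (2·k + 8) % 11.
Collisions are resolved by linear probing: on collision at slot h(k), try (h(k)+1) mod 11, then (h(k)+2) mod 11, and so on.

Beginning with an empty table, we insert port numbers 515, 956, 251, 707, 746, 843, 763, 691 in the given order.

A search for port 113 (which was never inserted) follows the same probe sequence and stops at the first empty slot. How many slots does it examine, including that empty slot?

515 hashes to 4; slot 4 is free → place at 4.
956 hashes to 6; slot 6 is free → place at 6.
251 hashes to 4; 4 taken → place at 5.
707 hashes to 3; slot 3 is free → place at 3.
746 hashes to 4; 4,5,6 taken → place at 7.
843 hashes to 0; slot 0 is free → place at 0.
763 hashes to 5; 5,6,7 taken → place at 8.
691 hashes to 4; 4,5,6,7,8 taken → place at 9.
Table: [843, -, -, 707, 515, 251, 956, 746, 763, 691, -]
Lookup 113: h=3, probe 3,4,5,6,7,8,9,10 → slot 10 empty, not found.

8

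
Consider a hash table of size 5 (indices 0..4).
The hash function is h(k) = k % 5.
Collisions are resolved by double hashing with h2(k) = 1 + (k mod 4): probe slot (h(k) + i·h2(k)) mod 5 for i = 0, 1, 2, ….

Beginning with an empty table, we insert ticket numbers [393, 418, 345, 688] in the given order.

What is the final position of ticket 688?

Insert 393: h=3, slot 3 empty → index 3.
Insert 418: h=3, h2=3, slot 3 occupied → index 1.
Insert 345: h=0, slot 0 empty → index 0.
Insert 688: h=3, h2=1, slot 3 occupied → index 4.
Table: [345, 418, —, 393, 688]

4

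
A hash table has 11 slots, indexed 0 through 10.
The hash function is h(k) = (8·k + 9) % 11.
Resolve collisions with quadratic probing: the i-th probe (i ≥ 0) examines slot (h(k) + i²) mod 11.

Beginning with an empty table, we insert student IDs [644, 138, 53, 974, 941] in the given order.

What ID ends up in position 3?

138

644 hashes to 2; slot 2 is free => place at 2.
138 hashes to 2; 2 taken => place at 3.
53 hashes to 4; slot 4 is free => place at 4.
974 hashes to 2; 2,3 taken => place at 6.
941 hashes to 2; 2,3,6 taken => place at 0.
Table: [941, -, 644, 138, 53, -, 974, -, -, -, -]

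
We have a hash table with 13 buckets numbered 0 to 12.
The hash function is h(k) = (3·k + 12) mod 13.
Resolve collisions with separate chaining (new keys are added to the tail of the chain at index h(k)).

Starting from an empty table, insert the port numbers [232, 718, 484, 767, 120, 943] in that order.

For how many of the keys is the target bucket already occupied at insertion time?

2

232 -> bucket 6
718 -> bucket 8
484 -> bucket 8 (collision)
767 -> bucket 12
120 -> bucket 8 (collision)
943 -> bucket 7
Final buckets:
0: _
1: _
2: _
3: _
4: _
5: _
6: 232
7: 943
8: 718 -> 484 -> 120
9: _
10: _
11: _
12: 767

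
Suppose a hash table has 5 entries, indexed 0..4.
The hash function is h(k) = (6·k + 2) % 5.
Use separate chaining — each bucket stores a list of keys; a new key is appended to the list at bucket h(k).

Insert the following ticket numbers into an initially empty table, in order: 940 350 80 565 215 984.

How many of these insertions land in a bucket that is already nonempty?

940 → bucket 2
350 → bucket 2 (collision)
80 → bucket 2 (collision)
565 → bucket 2 (collision)
215 → bucket 2 (collision)
984 → bucket 1
Final buckets:
0: _
1: 984
2: 940 -> 350 -> 80 -> 565 -> 215
3: _
4: _

4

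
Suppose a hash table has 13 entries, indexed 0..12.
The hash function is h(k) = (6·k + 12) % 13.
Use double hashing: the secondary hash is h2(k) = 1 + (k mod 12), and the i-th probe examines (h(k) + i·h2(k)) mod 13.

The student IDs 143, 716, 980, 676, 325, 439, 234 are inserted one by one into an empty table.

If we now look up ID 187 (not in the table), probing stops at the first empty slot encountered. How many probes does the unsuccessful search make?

143: h=12 => slot 12
716: h=5 => slot 5
980: h=3 => slot 3
676: h=12, h2=5, probe 12,4 => slot 4
325: h=12, h2=2, probe 12,1 => slot 1
439: h=7 => slot 7
234: h=12, h2=7, probe 12,6 => slot 6
Table: [—, 325, —, 980, 676, 716, 234, 439, —, —, —, —, 143]
Lookup 187: h=3, h2=8, probe 3,11 → slot 11 empty, not found.

2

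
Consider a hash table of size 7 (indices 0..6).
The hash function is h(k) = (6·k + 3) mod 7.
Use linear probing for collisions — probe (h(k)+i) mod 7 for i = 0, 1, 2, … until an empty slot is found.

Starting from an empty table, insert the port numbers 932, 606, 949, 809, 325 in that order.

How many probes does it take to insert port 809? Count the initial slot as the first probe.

3

932: h=2 → slot 2
606: h=6 → slot 6
949: h=6, probe 6,0 → slot 0
809: h=6, probe 6,0,1 → slot 1
325: h=0, probe 0,1,2,3 → slot 3
Table: [949, 809, 932, 325, ., ., 606]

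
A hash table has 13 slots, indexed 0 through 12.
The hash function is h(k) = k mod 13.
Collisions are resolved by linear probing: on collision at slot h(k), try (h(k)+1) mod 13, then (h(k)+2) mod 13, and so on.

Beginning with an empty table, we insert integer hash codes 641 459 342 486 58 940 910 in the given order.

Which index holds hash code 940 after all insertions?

641: h=4 => slot 4
459: h=4, probe 4,5 => slot 5
342: h=4, probe 4,5,6 => slot 6
486: h=5, probe 5,6,7 => slot 7
58: h=6, probe 6,7,8 => slot 8
940: h=4, probe 4,5,6,7,8,9 => slot 9
910: h=0 => slot 0
Table: [910, _, _, _, 641, 459, 342, 486, 58, 940, _, _, _]

9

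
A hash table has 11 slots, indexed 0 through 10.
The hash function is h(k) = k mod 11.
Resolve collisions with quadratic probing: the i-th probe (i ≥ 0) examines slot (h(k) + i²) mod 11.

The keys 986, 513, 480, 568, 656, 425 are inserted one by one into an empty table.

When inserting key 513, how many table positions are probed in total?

986: h=7 -> slot 7
513: h=7, probe 7,8 -> slot 8
480: h=7, probe 7,8,0 -> slot 0
568: h=7, probe 7,8,0,5 -> slot 5
656: h=7, probe 7,8,0,5,1 -> slot 1
425: h=7, probe 7,8,0,5,1,10 -> slot 10
Table: [480, 656, ∅, ∅, ∅, 568, ∅, 986, 513, ∅, 425]

2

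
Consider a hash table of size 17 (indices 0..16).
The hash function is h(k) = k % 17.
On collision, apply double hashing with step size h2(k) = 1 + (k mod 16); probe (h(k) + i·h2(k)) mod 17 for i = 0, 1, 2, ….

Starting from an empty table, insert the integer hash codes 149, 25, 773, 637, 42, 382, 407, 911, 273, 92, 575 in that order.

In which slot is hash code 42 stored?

2

149: h=13 → slot 13
25: h=8 → slot 8
773: h=8, h2=6, probe 8,14 → slot 14
637: h=8, h2=14, probe 8,5 → slot 5
42: h=8, h2=11, probe 8,2 → slot 2
382: h=8, h2=15, probe 8,6 → slot 6
407: h=16 → slot 16
911: h=10 → slot 10
273: h=1 → slot 1
92: h=7 → slot 7
575: h=14, h2=16, probe 14,13,12 → slot 12
Table: [., 273, 42, ., ., 637, 382, 92, 25, ., 911, ., 575, 149, 773, ., 407]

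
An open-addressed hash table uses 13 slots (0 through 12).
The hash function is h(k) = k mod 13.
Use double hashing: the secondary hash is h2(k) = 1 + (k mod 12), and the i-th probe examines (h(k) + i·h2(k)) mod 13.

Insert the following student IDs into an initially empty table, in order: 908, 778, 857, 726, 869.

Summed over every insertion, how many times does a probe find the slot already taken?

3

Insert 908: h=11, slot 11 empty -> index 11.
Insert 778: h=11, h2=11, slot 11 occupied -> index 9.
Insert 857: h=12, slot 12 empty -> index 12.
Insert 726: h=11, h2=7, slot 11 occupied -> index 5.
Insert 869: h=11, h2=6, slot 11 occupied -> index 4.
Table: [-, -, -, -, 869, 726, -, -, -, 778, -, 908, 857]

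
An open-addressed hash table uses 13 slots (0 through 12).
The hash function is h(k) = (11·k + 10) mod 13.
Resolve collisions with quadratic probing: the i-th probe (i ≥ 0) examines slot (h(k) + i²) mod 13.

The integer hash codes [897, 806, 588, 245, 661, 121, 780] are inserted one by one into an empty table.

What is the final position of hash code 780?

897: h=10 -> slot 10
806: h=10, probe 10,11 -> slot 11
588: h=4 -> slot 4
245: h=1 -> slot 1
661: h=1, probe 1,2 -> slot 2
121: h=2, probe 2,3 -> slot 3
780: h=10, probe 10,11,1,6 -> slot 6
Table: [_, 245, 661, 121, 588, _, 780, _, _, _, 897, 806, _]

6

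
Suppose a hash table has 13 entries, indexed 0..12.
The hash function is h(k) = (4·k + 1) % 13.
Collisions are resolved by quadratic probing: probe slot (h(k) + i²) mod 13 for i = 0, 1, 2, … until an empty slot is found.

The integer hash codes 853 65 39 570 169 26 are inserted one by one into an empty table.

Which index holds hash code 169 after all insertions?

5

853 hashes to 7; slot 7 is free => place at 7.
65 hashes to 1; slot 1 is free => place at 1.
39 hashes to 1; 1 taken => place at 2.
570 hashes to 6; slot 6 is free => place at 6.
169 hashes to 1; 1,2 taken => place at 5.
26 hashes to 1; 1,2,5 taken => place at 10.
Table: [_, 65, 39, _, _, 169, 570, 853, _, _, 26, _, _]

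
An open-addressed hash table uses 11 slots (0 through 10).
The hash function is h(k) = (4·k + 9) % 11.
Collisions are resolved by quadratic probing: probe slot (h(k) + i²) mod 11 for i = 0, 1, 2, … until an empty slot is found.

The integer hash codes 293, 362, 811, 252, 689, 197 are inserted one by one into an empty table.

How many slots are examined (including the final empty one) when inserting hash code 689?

4

293 hashes to 4; slot 4 is free -> place at 4.
362 hashes to 5; slot 5 is free -> place at 5.
811 hashes to 8; slot 8 is free -> place at 8.
252 hashes to 5; 5 taken -> place at 6.
689 hashes to 4; 4,5,8 taken -> place at 2.
197 hashes to 5; 5,6 taken -> place at 9.
Table: [-, -, 689, -, 293, 362, 252, -, 811, 197, -]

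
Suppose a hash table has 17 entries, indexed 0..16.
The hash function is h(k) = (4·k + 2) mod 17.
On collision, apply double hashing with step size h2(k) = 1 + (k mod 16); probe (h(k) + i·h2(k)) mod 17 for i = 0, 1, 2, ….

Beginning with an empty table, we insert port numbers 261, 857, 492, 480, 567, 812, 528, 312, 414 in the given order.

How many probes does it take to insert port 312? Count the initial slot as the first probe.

Insert 261: h=9, slot 9 empty => index 9.
Insert 857: h=13, slot 13 empty => index 13.
Insert 492: h=15, slot 15 empty => index 15.
Insert 480: h=1, slot 1 empty => index 1.
Insert 567: h=9, h2=8, slot 9 occupied => index 0.
Insert 812: h=3, slot 3 empty => index 3.
Insert 528: h=6, slot 6 empty => index 6.
Insert 312: h=9, h2=9, slots 9,1 occupied => index 10.
Insert 414: h=9, h2=15, slot 9 occupied => index 7.
Table: [567, 480, _, 812, _, _, 528, 414, _, 261, 312, _, _, 857, _, 492, _]

3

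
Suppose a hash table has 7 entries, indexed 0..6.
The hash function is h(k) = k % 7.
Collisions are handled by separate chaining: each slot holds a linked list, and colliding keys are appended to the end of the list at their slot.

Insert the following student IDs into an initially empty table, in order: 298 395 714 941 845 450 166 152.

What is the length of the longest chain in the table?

3

Insert 298: h=4, bucket 4 empty -> new chain.
Insert 395: h=3, bucket 3 empty -> new chain.
Insert 714: h=0, bucket 0 empty -> new chain.
Insert 941: h=3, bucket 3 nonempty -> append to chain.
Insert 845: h=5, bucket 5 empty -> new chain.
Insert 450: h=2, bucket 2 empty -> new chain.
Insert 166: h=5, bucket 5 nonempty -> append to chain.
Insert 152: h=5, bucket 5 nonempty -> append to chain.
Final buckets:
0: 714
1: _
2: 450
3: 395 -> 941
4: 298
5: 845 -> 166 -> 152
6: _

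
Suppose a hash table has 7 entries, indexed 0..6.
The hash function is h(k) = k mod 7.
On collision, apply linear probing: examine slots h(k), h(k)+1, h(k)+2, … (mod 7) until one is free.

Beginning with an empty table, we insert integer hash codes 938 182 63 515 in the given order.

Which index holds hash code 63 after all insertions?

2

Insert 938: h=0, slot 0 empty → index 0.
Insert 182: h=0, slot 0 occupied → index 1.
Insert 63: h=0, slots 0,1 occupied → index 2.
Insert 515: h=4, slot 4 empty → index 4.
Table: [938, 182, 63, _, 515, _, _]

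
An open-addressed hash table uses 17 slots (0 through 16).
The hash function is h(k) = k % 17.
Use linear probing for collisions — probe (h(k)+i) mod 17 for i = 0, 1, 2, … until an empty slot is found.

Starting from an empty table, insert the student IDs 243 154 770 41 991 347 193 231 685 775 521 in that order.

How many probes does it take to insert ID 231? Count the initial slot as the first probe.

243: h=5 => slot 5
154: h=1 => slot 1
770: h=5, probe 5,6 => slot 6
41: h=7 => slot 7
991: h=5, probe 5,6,7,8 => slot 8
347: h=7, probe 7,8,9 => slot 9
193: h=6, probe 6,7,8,9,10 => slot 10
231: h=10, probe 10,11 => slot 11
685: h=5, probe 5,6,7,8,9,10,11,12 => slot 12
775: h=10, probe 10,11,12,13 => slot 13
521: h=11, probe 11,12,13,14 => slot 14
Table: [., 154, ., ., ., 243, 770, 41, 991, 347, 193, 231, 685, 775, 521, ., .]

2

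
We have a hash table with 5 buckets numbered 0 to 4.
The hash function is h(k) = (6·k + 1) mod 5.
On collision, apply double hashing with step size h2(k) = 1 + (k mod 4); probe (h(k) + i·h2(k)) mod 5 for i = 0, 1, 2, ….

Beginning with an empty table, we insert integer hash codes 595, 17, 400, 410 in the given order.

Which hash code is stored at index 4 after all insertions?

410

Insert 595: h=1, slot 1 empty -> index 1.
Insert 17: h=3, slot 3 empty -> index 3.
Insert 400: h=1, h2=1, slot 1 occupied -> index 2.
Insert 410: h=1, h2=3, slot 1 occupied -> index 4.
Table: [∅, 595, 400, 17, 410]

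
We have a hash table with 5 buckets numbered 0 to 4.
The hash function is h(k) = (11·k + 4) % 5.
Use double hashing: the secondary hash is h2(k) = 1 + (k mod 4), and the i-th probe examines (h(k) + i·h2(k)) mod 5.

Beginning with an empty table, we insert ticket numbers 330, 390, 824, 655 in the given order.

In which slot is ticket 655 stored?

330: h=4 → slot 4
390: h=4, h2=3, probe 4,2 → slot 2
824: h=3 → slot 3
655: h=4, h2=4, probe 4,3,2,1 → slot 1
Table: [—, 655, 390, 824, 330]

1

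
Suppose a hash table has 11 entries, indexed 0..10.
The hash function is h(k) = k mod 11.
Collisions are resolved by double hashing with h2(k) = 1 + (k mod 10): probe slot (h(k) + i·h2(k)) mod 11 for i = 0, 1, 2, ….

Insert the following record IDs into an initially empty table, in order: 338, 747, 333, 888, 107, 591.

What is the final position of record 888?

338 hashes to 8; slot 8 is free => place at 8.
747 hashes to 10; slot 10 is free => place at 10.
333 hashes to 3; slot 3 is free => place at 3.
888 hashes to 8, h2=9; 8 taken => place at 6.
107 hashes to 8, h2=8; 8 taken => place at 5.
591 hashes to 8, h2=2; 8,10 taken => place at 1.
Table: [-, 591, -, 333, -, 107, 888, -, 338, -, 747]

6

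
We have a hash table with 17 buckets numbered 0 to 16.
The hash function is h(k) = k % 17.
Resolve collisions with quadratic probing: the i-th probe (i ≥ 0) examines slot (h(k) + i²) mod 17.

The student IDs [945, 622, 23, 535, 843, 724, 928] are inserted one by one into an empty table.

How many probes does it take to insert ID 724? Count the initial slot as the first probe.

945 hashes to 10; slot 10 is free => place at 10.
622 hashes to 10; 10 taken => place at 11.
23 hashes to 6; slot 6 is free => place at 6.
535 hashes to 8; slot 8 is free => place at 8.
843 hashes to 10; 10,11 taken => place at 14.
724 hashes to 10; 10,11,14 taken => place at 2.
928 hashes to 10; 10,11,14,2 taken => place at 9.
Table: [∅, ∅, 724, ∅, ∅, ∅, 23, ∅, 535, 928, 945, 622, ∅, ∅, 843, ∅, ∅]

4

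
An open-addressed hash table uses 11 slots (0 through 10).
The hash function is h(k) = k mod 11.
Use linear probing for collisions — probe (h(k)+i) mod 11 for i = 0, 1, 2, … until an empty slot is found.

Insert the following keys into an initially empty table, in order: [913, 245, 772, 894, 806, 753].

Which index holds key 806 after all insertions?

5

Insert 913: h=0, slot 0 empty => index 0.
Insert 245: h=3, slot 3 empty => index 3.
Insert 772: h=2, slot 2 empty => index 2.
Insert 894: h=3, slot 3 occupied => index 4.
Insert 806: h=3, slots 3,4 occupied => index 5.
Insert 753: h=5, slot 5 occupied => index 6.
Table: [913, ∅, 772, 245, 894, 806, 753, ∅, ∅, ∅, ∅]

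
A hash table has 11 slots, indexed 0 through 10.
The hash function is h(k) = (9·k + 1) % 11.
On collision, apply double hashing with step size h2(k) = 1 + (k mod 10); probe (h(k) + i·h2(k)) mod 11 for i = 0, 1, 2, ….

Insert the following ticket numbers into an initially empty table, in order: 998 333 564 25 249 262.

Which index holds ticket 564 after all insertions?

Insert 998: h=7, slot 7 empty => index 7.
Insert 333: h=6, slot 6 empty => index 6.
Insert 564: h=6, h2=5, slot 6 occupied => index 0.
Insert 25: h=6, h2=6, slot 6 occupied => index 1.
Insert 249: h=9, slot 9 empty => index 9.
Insert 262: h=5, slot 5 empty => index 5.
Table: [564, 25, —, —, —, 262, 333, 998, —, 249, —]

0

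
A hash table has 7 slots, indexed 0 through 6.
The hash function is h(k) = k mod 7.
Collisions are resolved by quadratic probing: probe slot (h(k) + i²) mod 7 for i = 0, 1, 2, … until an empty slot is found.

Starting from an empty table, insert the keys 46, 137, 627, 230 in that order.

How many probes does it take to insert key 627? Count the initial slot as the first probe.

46: h=4 -> slot 4
137: h=4, probe 4,5 -> slot 5
627: h=4, probe 4,5,1 -> slot 1
230: h=6 -> slot 6
Table: [—, 627, —, —, 46, 137, 230]

3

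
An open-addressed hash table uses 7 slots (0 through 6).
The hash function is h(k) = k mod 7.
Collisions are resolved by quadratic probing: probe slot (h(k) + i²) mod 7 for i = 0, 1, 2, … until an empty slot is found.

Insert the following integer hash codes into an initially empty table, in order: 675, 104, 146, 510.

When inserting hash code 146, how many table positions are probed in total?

2

675: h=3 => slot 3
104: h=6 => slot 6
146: h=6, probe 6,0 => slot 0
510: h=6, probe 6,0,3,1 => slot 1
Table: [146, 510, ., 675, ., ., 104]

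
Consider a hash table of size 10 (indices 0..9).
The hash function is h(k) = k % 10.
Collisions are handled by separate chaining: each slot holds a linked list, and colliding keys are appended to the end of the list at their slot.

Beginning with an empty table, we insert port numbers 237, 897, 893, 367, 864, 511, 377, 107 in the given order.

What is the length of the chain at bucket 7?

5

237 → bucket 7
897 → bucket 7 (collision)
893 → bucket 3
367 → bucket 7 (collision)
864 → bucket 4
511 → bucket 1
377 → bucket 7 (collision)
107 → bucket 7 (collision)
Final buckets:
0: ∅
1: 511
2: ∅
3: 893
4: 864
5: ∅
6: ∅
7: 237 -> 897 -> 367 -> 377 -> 107
8: ∅
9: ∅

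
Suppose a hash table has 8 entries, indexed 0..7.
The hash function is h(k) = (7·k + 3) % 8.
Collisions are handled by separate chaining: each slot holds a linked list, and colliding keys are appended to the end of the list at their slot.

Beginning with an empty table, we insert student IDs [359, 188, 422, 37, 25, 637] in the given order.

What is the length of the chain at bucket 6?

Insert 359: h=4, bucket 4 empty → new chain.
Insert 188: h=7, bucket 7 empty → new chain.
Insert 422: h=5, bucket 5 empty → new chain.
Insert 37: h=6, bucket 6 empty → new chain.
Insert 25: h=2, bucket 2 empty → new chain.
Insert 637: h=6, bucket 6 nonempty → append to chain.
Final buckets:
0: ∅
1: ∅
2: 25
3: ∅
4: 359
5: 422
6: 37 -> 637
7: 188

2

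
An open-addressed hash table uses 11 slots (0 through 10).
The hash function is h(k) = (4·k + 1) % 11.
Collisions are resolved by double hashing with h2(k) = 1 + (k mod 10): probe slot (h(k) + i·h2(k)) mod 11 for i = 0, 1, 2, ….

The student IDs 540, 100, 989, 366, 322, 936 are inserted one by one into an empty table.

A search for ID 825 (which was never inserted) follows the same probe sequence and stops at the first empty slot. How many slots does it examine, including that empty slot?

540: h=5 => slot 5
100: h=5, h2=1, probe 5,6 => slot 6
989: h=8 => slot 8
366: h=2 => slot 2
322: h=2, h2=3, probe 2,5,8,0 => slot 0
936: h=5, h2=7, probe 5,1 => slot 1
Table: [322, 936, 366, —, —, 540, 100, —, 989, —, —]
Lookup 825: h=1, h2=6, probe 1,7 → slot 7 empty, not found.

2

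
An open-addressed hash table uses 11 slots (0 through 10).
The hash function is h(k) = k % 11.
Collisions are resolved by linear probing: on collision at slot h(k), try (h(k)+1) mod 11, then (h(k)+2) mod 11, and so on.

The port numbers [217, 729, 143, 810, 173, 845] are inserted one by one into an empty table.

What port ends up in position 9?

217 hashes to 8; slot 8 is free → place at 8.
729 hashes to 3; slot 3 is free → place at 3.
143 hashes to 0; slot 0 is free → place at 0.
810 hashes to 7; slot 7 is free → place at 7.
173 hashes to 8; 8 taken → place at 9.
845 hashes to 9; 9 taken → place at 10.
Table: [143, ., ., 729, ., ., ., 810, 217, 173, 845]

173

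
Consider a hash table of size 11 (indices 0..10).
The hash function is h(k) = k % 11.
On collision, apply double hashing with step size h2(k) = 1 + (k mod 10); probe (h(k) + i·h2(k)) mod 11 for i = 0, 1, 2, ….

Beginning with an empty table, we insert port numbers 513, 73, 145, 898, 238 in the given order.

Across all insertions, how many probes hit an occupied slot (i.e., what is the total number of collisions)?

4

513: h=7 → slot 7
73: h=7, h2=4, probe 7,0 → slot 0
145: h=2 → slot 2
898: h=7, h2=9, probe 7,5 → slot 5
238: h=7, h2=9, probe 7,5,3 → slot 3
Table: [73, ., 145, 238, ., 898, ., 513, ., ., .]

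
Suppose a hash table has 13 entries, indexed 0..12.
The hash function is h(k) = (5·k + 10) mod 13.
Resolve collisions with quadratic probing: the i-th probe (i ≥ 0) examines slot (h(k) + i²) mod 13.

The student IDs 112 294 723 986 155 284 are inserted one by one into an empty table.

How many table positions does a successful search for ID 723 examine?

3

Insert 112: h=11, slot 11 empty -> index 11.
Insert 294: h=11, slot 11 occupied -> index 12.
Insert 723: h=11, slots 11,12 occupied -> index 2.
Insert 986: h=0, slot 0 empty -> index 0.
Insert 155: h=5, slot 5 empty -> index 5.
Insert 284: h=0, slot 0 occupied -> index 1.
Table: [986, 284, 723, ., ., 155, ., ., ., ., ., 112, 294]
Lookup 723: h=11, probe 11,12,2 → found at 2.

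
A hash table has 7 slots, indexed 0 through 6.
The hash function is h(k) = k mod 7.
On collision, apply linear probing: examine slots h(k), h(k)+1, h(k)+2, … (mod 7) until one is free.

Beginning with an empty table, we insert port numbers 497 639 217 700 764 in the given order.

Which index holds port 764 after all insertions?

4

497 hashes to 0; slot 0 is free => place at 0.
639 hashes to 2; slot 2 is free => place at 2.
217 hashes to 0; 0 taken => place at 1.
700 hashes to 0; 0,1,2 taken => place at 3.
764 hashes to 1; 1,2,3 taken => place at 4.
Table: [497, 217, 639, 700, 764, -, -]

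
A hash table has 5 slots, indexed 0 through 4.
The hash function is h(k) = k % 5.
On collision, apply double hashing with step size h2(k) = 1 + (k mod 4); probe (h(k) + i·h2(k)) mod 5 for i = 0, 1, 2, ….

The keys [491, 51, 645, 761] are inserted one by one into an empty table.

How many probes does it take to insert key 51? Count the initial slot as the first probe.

491 hashes to 1; slot 1 is free → place at 1.
51 hashes to 1, h2=4; 1 taken → place at 0.
645 hashes to 0, h2=2; 0 taken → place at 2.
761 hashes to 1, h2=2; 1 taken → place at 3.
Table: [51, 491, 645, 761, _]

2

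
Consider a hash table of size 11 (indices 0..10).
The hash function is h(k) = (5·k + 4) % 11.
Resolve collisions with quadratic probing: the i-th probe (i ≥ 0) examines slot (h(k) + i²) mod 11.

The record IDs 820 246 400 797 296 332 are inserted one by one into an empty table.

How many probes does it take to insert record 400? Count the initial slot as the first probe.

2

820: h=1 → slot 1
246: h=2 → slot 2
400: h=2, probe 2,3 → slot 3
797: h=7 → slot 7
296: h=10 → slot 10
332: h=3, probe 3,4 → slot 4
Table: [_, 820, 246, 400, 332, _, _, 797, _, _, 296]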